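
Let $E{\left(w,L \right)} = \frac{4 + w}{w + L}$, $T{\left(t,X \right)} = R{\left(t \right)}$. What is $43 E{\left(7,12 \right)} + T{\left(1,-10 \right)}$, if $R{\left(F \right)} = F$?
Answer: $\frac{492}{19} \approx 25.895$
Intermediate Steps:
$T{\left(t,X \right)} = t$
$E{\left(w,L \right)} = \frac{4 + w}{L + w}$
$43 E{\left(7,12 \right)} + T{\left(1,-10 \right)} = 43 \frac{4 + 7}{12 + 7} + 1 = 43 \cdot \frac{1}{19} \cdot 11 + 1 = 43 \cdot \frac{11}{19} + 1 = \frac{473}{19} + 1 = \frac{492}{19}$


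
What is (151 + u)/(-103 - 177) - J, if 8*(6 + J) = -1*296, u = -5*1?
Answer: 5947/140 ≈ 42.479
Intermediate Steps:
u = -5
J = -43 (J = -6 + (-1*296)/8 = -6 + (⅛)*(-296) = -6 - 37 = -43)
(151 + u)/(-103 - 177) - J = (151 - 5)/(-103 - 177) - 1*(-43) = 146/(-280) + 43 = 146*(-1/280) + 43 = -73/140 + 43 = 5947/140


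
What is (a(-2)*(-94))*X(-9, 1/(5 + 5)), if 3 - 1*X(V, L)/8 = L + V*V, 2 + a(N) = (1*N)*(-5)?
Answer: 2349248/5 ≈ 4.6985e+5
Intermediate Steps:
a(N) = -2 - 5*N (a(N) = -2 + (1*N)*(-5) = -2 + N*(-5) = -2 - 5*N)
X(V, L) = 24 - 8*L - 8*V² (X(V, L) = 24 - 8*(L + V*V) = 24 - 8*(L + V²) = 24 + (-8*L - 8*V²) = 24 - 8*L - 8*V²)
(a(-2)*(-94))*X(-9, 1/(5 + 5)) = ((-2 - 5*(-2))*(-94))*(24 - 8/(5 + 5) - 8*(-9)²) = ((-2 + 10)*(-94))*(24 - 8/10 - 8*81) = (8*(-94))*(24 - 8*⅒ - 648) = -752*(24 - ⅘ - 648) = -752*(-3124/5) = 2349248/5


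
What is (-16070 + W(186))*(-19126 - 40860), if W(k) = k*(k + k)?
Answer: -3186576292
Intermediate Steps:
W(k) = 2*k² (W(k) = k*(2*k) = 2*k²)
(-16070 + W(186))*(-19126 - 40860) = (-16070 + 2*186²)*(-19126 - 40860) = (-16070 + 2*34596)*(-59986) = (-16070 + 69192)*(-59986) = 53122*(-59986) = -3186576292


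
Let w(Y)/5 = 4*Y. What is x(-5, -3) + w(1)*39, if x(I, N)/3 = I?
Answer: 765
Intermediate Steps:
x(I, N) = 3*I
w(Y) = 20*Y (w(Y) = 5*(4*Y) = 20*Y)
x(-5, -3) + w(1)*39 = 3*(-5) + (20*1)*39 = -15 + 20*39 = -15 + 780 = 765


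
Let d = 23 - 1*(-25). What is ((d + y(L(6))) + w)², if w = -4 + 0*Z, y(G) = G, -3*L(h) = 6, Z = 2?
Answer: 1764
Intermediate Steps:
L(h) = -2 (L(h) = -⅓*6 = -2)
w = -4 (w = -4 + 0*2 = -4 + 0 = -4)
d = 48 (d = 23 + 25 = 48)
((d + y(L(6))) + w)² = ((48 - 2) - 4)² = (46 - 4)² = 42² = 1764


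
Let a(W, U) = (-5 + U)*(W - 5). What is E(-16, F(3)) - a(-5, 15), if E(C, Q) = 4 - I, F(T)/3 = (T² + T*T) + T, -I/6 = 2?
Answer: 116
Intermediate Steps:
I = -12 (I = -6*2 = -12)
a(W, U) = (-5 + U)*(-5 + W)
F(T) = 3*T + 6*T² (F(T) = 3*((T² + T*T) + T) = 3*((T² + T²) + T) = 3*(2*T² + T) = 3*(T + 2*T²) = 3*T + 6*T²)
E(C, Q) = 16 (E(C, Q) = 4 - 1*(-12) = 4 + 12 = 16)
E(-16, F(3)) - a(-5, 15) = 16 - (25 - 5*15 - 5*(-5) + 15*(-5)) = 16 - (25 - 75 + 25 - 75) = 16 - 1*(-100) = 16 + 100 = 116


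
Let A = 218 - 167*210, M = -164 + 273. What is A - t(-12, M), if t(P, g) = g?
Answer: -34961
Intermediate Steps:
M = 109
A = -34852 (A = 218 - 35070 = -34852)
A - t(-12, M) = -34852 - 1*109 = -34852 - 109 = -34961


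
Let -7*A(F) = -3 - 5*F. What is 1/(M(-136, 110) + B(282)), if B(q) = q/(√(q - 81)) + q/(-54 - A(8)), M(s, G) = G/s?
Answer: 301880227412/20065324934549 + 77038864096*√201/20065324934549 ≈ 0.069478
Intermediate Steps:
A(F) = 3/7 + 5*F/7 (A(F) = -(-3 - 5*F)/7 = 3/7 + 5*F/7)
B(q) = -7*q/421 + q/√(-81 + q) (B(q) = q/(√(q - 81)) + q/(-54 - (3/7 + (5/7)*8)) = q/(√(-81 + q)) + q/(-54 - (3/7 + 40/7)) = q/√(-81 + q) + q/(-54 - 1*43/7) = q/√(-81 + q) + q/(-54 - 43/7) = q/√(-81 + q) + q/(-421/7) = q/√(-81 + q) + q*(-7/421) = q/√(-81 + q) - 7*q/421 = -7*q/421 + q/√(-81 + q))
1/(M(-136, 110) + B(282)) = 1/(110/(-136) + (-7/421*282 + 282/√(-81 + 282))) = 1/(110*(-1/136) + (-1974/421 + 282/√201)) = 1/(-55/68 + (-1974/421 + 282*(√201/201))) = 1/(-55/68 + (-1974/421 + 94*√201/67)) = 1/(-157387/28628 + 94*√201/67)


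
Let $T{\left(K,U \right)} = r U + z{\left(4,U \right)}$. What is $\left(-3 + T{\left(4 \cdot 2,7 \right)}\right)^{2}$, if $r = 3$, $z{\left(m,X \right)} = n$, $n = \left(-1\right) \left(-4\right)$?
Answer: $484$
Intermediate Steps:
$n = 4$
$z{\left(m,X \right)} = 4$
$T{\left(K,U \right)} = 4 + 3 U$ ($T{\left(K,U \right)} = 3 U + 4 = 4 + 3 U$)
$\left(-3 + T{\left(4 \cdot 2,7 \right)}\right)^{2} = \left(-3 + \left(4 + 3 \cdot 7\right)\right)^{2} = \left(-3 + \left(4 + 21\right)\right)^{2} = \left(-3 + 25\right)^{2} = 22^{2} = 484$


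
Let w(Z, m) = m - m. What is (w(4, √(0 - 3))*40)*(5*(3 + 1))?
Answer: 0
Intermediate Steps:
w(Z, m) = 0
(w(4, √(0 - 3))*40)*(5*(3 + 1)) = (0*40)*(5*(3 + 1)) = 0*(5*4) = 0*20 = 0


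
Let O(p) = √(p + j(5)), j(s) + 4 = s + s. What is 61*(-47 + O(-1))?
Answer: -2867 + 61*√5 ≈ -2730.6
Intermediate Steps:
j(s) = -4 + 2*s (j(s) = -4 + (s + s) = -4 + 2*s)
O(p) = √(6 + p) (O(p) = √(p + (-4 + 2*5)) = √(p + (-4 + 10)) = √(p + 6) = √(6 + p))
61*(-47 + O(-1)) = 61*(-47 + √(6 - 1)) = 61*(-47 + √5) = -2867 + 61*√5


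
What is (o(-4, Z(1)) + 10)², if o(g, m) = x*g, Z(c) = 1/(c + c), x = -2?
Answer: 324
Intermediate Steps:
Z(c) = 1/(2*c)
o(g, m) = -2*g
(o(-4, Z(1)) + 10)² = (-2*(-4) + 10)² = (8 + 10)² = 18² = 324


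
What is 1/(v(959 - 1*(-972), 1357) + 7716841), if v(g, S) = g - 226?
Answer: 1/7718546 ≈ 1.2956e-7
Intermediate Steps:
v(g, S) = -226 + g
1/(v(959 - 1*(-972), 1357) + 7716841) = 1/((-226 + (959 - 1*(-972))) + 7716841) = 1/((-226 + (959 + 972)) + 7716841) = 1/((-226 + 1931) + 7716841) = 1/(1705 + 7716841) = 1/7718546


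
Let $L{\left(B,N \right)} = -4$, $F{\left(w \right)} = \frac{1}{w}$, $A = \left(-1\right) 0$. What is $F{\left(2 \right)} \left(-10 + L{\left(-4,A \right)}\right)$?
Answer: $-7$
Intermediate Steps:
$A = 0$
$F{\left(2 \right)} \left(-10 + L{\left(-4,A \right)}\right) = \frac{-10 - 4}{2} = \frac{1}{2} \left(-14\right) = -7$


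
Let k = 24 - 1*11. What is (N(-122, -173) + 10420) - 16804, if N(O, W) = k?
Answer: -6371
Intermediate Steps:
k = 13 (k = 24 - 11 = 13)
N(O, W) = 13
(N(-122, -173) + 10420) - 16804 = (13 + 10420) - 16804 = 10433 - 16804 = -6371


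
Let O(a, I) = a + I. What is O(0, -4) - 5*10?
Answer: -54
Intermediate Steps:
O(a, I) = I + a
O(0, -4) - 5*10 = (-4 + 0) - 5*10 = -4 - 50 = -54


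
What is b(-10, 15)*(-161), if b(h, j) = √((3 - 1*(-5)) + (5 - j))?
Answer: -161*I*√2 ≈ -227.69*I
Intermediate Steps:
b(h, j) = √(13 - j) (b(h, j) = √((3 + 5) + (5 - j)) = √(8 + (5 - j)) = √(13 - j))
b(-10, 15)*(-161) = √(13 - 1*15)*(-161) = √(13 - 15)*(-161) = √(-2)*(-161) = (I*√2)*(-161) = -161*I*√2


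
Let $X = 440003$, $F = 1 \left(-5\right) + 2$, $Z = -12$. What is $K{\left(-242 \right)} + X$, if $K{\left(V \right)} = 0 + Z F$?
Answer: $440039$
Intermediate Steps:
$F = -3$ ($F = -5 + 2 = -3$)
$K{\left(V \right)} = 36$ ($K{\left(V \right)} = 0 - -36 = 0 + 36 = 36$)
$K{\left(-242 \right)} + X = 36 + 440003 = 440039$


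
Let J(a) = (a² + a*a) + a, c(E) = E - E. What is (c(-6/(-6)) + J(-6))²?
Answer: 4356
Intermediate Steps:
c(E) = 0
J(a) = a + 2*a² (J(a) = (a² + a²) + a = 2*a² + a = a + 2*a²)
(c(-6/(-6)) + J(-6))² = (0 - 6*(1 + 2*(-6)))² = (0 - 6*(1 - 12))² = (0 - 6*(-11))² = (0 + 66)² = 66² = 4356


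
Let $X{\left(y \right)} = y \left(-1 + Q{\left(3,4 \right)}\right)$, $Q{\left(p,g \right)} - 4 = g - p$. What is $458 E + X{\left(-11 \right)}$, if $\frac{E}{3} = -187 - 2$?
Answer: $-259730$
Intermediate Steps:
$Q{\left(p,g \right)} = 4 + g - p$ ($Q{\left(p,g \right)} = 4 + \left(g - p\right) = 4 + g - p$)
$X{\left(y \right)} = 4 y$ ($X{\left(y \right)} = y \left(-1 + \left(4 + 4 - 3\right)\right) = y \left(-1 + 5\right) = y 4 = 4 y$)
$E = -567$ ($E = 3 \left(-187 - 2\right) = 3 \left(-189\right) = -567$)
$458 E + X{\left(-11 \right)} = 458 \left(-567\right) + 4 \left(-11\right) = -259686 - 44 = -259730$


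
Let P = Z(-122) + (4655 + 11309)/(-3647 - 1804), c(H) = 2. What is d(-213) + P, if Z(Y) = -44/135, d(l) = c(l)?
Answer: -307738/245295 ≈ -1.2546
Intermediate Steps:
d(l) = 2
Z(Y) = -44/135 (Z(Y) = -44*1/135 = -44/135)
P = -798328/245295 (P = -44/135 + (4655 + 11309)/(-3647 - 1804) = -44/135 + 15964/(-5451) = -44/135 + 15964*(-1/5451) = -44/135 - 15964/5451 = -798328/245295 ≈ -3.2546)
d(-213) + P = 2 - 798328/245295 = -307738/245295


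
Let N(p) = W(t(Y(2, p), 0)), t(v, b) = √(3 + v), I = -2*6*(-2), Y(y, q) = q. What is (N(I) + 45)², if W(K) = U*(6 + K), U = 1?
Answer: 2628 + 306*√3 ≈ 3158.0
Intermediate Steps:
I = 24 (I = -12*(-2) = 24)
W(K) = 6 + K (W(K) = 1*(6 + K) = 6 + K)
N(p) = 6 + √(3 + p)
(N(I) + 45)² = ((6 + √(3 + 24)) + 45)² = ((6 + √27) + 45)² = ((6 + 3*√3) + 45)² = (51 + 3*√3)²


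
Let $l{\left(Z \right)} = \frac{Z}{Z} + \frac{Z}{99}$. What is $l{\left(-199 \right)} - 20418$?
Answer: $- \frac{2021482}{99} \approx -20419.0$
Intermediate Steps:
$l{\left(Z \right)} = 1 + \frac{Z}{99}$ ($l{\left(Z \right)} = 1 + Z \frac{1}{99} = 1 + \frac{Z}{99}$)
$l{\left(-199 \right)} - 20418 = \left(1 + \frac{1}{99} \left(-199\right)\right) - 20418 = \left(1 - \frac{199}{99}\right) - 20418 = - \frac{100}{99} - 20418 = - \frac{2021482}{99}$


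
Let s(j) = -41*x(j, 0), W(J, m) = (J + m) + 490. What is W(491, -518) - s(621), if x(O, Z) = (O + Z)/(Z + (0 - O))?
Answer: 422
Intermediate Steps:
W(J, m) = 490 + J + m
x(O, Z) = (O + Z)/(Z - O)
s(j) = 41 (s(j) = -41*(-j - 1*0)/(j - 1*0) = -41*(-j + 0)/(j + 0) = -41*(-j)/j = -41*(-1) = 41)
W(491, -518) - s(621) = (490 + 491 - 518) - 1*41 = 463 - 41 = 422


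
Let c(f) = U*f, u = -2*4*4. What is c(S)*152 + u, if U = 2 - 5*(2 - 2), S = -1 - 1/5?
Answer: -1984/5 ≈ -396.80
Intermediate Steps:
u = -32 (u = -8*4 = -32)
S = -6/5 (S = -1 - 1/5 = -1 - 1*⅕ = -1 - ⅕ = -6/5 ≈ -1.2000)
U = 2 (U = 2 - 5*0 = 2 + 0 = 2)
c(f) = 2*f
c(S)*152 + u = (2*(-6/5))*152 - 32 = -12/5*152 - 32 = -1824/5 - 32 = -1984/5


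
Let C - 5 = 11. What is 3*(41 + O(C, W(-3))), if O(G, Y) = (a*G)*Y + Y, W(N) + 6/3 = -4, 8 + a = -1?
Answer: 2697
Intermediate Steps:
a = -9 (a = -8 - 1 = -9)
W(N) = -6 (W(N) = -2 - 4 = -6)
C = 16 (C = 5 + 11 = 16)
O(G, Y) = Y - 9*G*Y (O(G, Y) = (-9*G)*Y + Y = -9*G*Y + Y = Y - 9*G*Y)
3*(41 + O(C, W(-3))) = 3*(41 - 6*(1 - 9*16)) = 3*(41 - 6*(1 - 144)) = 3*(41 - 6*(-143)) = 3*(41 + 858) = 3*899 = 2697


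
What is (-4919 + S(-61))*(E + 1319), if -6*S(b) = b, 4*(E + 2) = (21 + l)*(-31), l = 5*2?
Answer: -126854071/24 ≈ -5.2856e+6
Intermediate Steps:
l = 10
E = -969/4 (E = -2 + ((21 + 10)*(-31))/4 = -2 + (31*(-31))/4 = -2 + (¼)*(-961) = -2 - 961/4 = -969/4 ≈ -242.25)
S(b) = -b/6
(-4919 + S(-61))*(E + 1319) = (-4919 - ⅙*(-61))*(-969/4 + 1319) = (-4919 + 61/6)*(4307/4) = -29453/6*4307/4 = -126854071/24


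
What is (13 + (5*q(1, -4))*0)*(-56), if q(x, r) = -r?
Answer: -728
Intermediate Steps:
(13 + (5*q(1, -4))*0)*(-56) = (13 + (5*(-1*(-4)))*0)*(-56) = (13 + (5*4)*0)*(-56) = (13 + 20*0)*(-56) = (13 + 0)*(-56) = 13*(-56) = -728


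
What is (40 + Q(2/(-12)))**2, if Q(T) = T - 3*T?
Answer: 14641/9 ≈ 1626.8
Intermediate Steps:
Q(T) = -2*T
(40 + Q(2/(-12)))**2 = (40 - 4/(-12))**2 = (40 - 4*(-1)/12)**2 = (40 - 2*(-1/6))**2 = (40 + 1/3)**2 = (121/3)**2 = 14641/9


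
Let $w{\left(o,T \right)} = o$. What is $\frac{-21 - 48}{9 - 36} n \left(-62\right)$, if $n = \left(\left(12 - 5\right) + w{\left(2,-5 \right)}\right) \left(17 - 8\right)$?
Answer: $-12834$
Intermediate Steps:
$n = 81$ ($n = \left(\left(12 - 5\right) + 2\right) \left(17 - 8\right) = \left(\left(12 - 5\right) + 2\right) 9 = \left(7 + 2\right) 9 = 9 \cdot 9 = 81$)
$\frac{-21 - 48}{9 - 36} n \left(-62\right) = \frac{-21 - 48}{9 - 36} \cdot 81 \left(-62\right) = - \frac{69}{-27} \cdot 81 \left(-62\right) = \left(-69\right) \left(- \frac{1}{27}\right) 81 \left(-62\right) = \frac{23}{9} \cdot 81 \left(-62\right) = 207 \left(-62\right) = -12834$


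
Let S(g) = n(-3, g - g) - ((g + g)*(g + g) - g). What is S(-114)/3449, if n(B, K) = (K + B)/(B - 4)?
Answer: -364683/24143 ≈ -15.105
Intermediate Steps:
n(B, K) = (B + K)/(-4 + B)
S(g) = 3/7 + g - 4*g**2 (S(g) = (-3 + (g - g))/(-4 - 3) - ((g + g)*(g + g) - g) = (-3 + 0)/(-7) - ((2*g)*(2*g) - g) = -1/7*(-3) - (4*g**2 - g) = 3/7 - (-g + 4*g**2) = 3/7 + (g - 4*g**2) = 3/7 + g - 4*g**2)
S(-114)/3449 = (3/7 - 114 - 4*(-114)**2)/3449 = (3/7 - 114 - 4*12996)*(1/3449) = (3/7 - 114 - 51984)*(1/3449) = -364683/7*1/3449 = -364683/24143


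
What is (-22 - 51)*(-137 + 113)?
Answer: 1752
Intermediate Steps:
(-22 - 51)*(-137 + 113) = -73*(-24) = 1752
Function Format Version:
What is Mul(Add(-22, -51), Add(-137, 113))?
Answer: 1752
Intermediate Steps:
Mul(Add(-22, -51), Add(-137, 113)) = Mul(-73, -24) = 1752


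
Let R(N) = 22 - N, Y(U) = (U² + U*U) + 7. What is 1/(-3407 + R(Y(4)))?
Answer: -1/3424 ≈ -0.00029206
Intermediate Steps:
Y(U) = 7 + 2*U² (Y(U) = (U² + U²) + 7 = 2*U² + 7 = 7 + 2*U²)
1/(-3407 + R(Y(4))) = 1/(-3407 + (22 - (7 + 2*4²))) = 1/(-3407 + (22 - (7 + 2*16))) = 1/(-3407 + (22 - (7 + 32))) = 1/(-3407 + (22 - 1*39)) = 1/(-3407 + (22 - 39)) = 1/(-3407 - 17) = 1/(-3424) = -1/3424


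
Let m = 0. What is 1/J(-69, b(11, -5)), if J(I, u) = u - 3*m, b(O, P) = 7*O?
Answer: 1/77 ≈ 0.012987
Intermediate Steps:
J(I, u) = u (J(I, u) = u - 3*0 = u + 0 = u)
1/J(-69, b(11, -5)) = 1/(7*11) = 1/77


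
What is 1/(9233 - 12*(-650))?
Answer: 1/17033 ≈ 5.8710e-5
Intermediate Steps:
1/(9233 - 12*(-650)) = 1/(9233 + 7800) = 1/17033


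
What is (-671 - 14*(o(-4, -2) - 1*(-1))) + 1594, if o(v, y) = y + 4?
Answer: 881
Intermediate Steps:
o(v, y) = 4 + y
(-671 - 14*(o(-4, -2) - 1*(-1))) + 1594 = (-671 - 14*((4 - 2) - 1*(-1))) + 1594 = (-671 - 14*(2 + 1)) + 1594 = (-671 - 14*3) + 1594 = (-671 - 42) + 1594 = -713 + 1594 = 881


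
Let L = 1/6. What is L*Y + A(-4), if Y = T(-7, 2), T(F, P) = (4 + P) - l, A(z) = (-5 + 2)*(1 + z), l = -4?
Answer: 32/3 ≈ 10.667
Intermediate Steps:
A(z) = -3 - 3*z (A(z) = -3*(1 + z) = -3 - 3*z)
T(F, P) = 8 + P (T(F, P) = (4 + P) - 1*(-4) = (4 + P) + 4 = 8 + P)
Y = 10 (Y = 8 + 2 = 10)
L = ⅙ ≈ 0.16667
L*Y + A(-4) = (⅙)*10 + (-3 - 3*(-4)) = 5/3 + (-3 + 12) = 5/3 + 9 = 32/3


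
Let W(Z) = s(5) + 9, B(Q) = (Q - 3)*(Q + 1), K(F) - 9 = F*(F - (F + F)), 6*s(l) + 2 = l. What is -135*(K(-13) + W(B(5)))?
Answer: 40635/2 ≈ 20318.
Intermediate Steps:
s(l) = -⅓ + l/6
K(F) = 9 - F² (K(F) = 9 + F*(F - (F + F)) = 9 + F*(F - 2*F) = 9 + F*(-F) = 9 - F²)
B(Q) = (1 + Q)*(-3 + Q) (B(Q) = (-3 + Q)*(1 + Q) = (1 + Q)*(-3 + Q))
W(Z) = 19/2 (W(Z) = (-⅓ + (⅙)*5) + 9 = (-⅓ + ⅚) + 9 = ½ + 9 = 19/2)
-135*(K(-13) + W(B(5))) = -135*((9 - 1*(-13)²) + 19/2) = -135*((9 - 1*169) + 19/2) = -135*((9 - 169) + 19/2) = -135*(-160 + 19/2) = -135*(-301/2) = 40635/2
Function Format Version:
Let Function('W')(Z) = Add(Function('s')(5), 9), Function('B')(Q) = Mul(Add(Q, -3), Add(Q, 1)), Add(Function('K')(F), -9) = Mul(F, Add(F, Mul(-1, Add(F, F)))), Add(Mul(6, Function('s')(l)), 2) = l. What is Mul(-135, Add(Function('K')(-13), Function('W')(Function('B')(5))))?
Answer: Rational(40635, 2) ≈ 20318.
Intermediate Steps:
Function('s')(l) = Add(Rational(-1, 3), Mul(Rational(1, 6), l))
Function('K')(F) = Add(9, Mul(-1, Pow(F, 2))) (Function('K')(F) = Add(9, Mul(F, Add(F, Mul(-1, Add(F, F))))) = Add(9, Mul(F, Add(F, Mul(-1, Mul(2, F))))) = Add(9, Mul(F, Add(F, Mul(-2, F)))) = Add(9, Mul(F, Mul(-1, F))) = Add(9, Mul(-1, Pow(F, 2))))
Function('B')(Q) = Mul(Add(1, Q), Add(-3, Q)) (Function('B')(Q) = Mul(Add(-3, Q), Add(1, Q)) = Mul(Add(1, Q), Add(-3, Q)))
Function('W')(Z) = Rational(19, 2) (Function('W')(Z) = Add(Add(Rational(-1, 3), Mul(Rational(1, 6), 5)), 9) = Add(Add(Rational(-1, 3), Rational(5, 6)), 9) = Add(Rational(1, 2), 9) = Rational(19, 2))
Mul(-135, Add(Function('K')(-13), Function('W')(Function('B')(5)))) = Mul(-135, Add(Add(9, Mul(-1, Pow(-13, 2))), Rational(19, 2))) = Mul(-135, Add(Add(9, Mul(-1, 169)), Rational(19, 2))) = Mul(-135, Add(Add(9, -169), Rational(19, 2))) = Mul(-135, Add(-160, Rational(19, 2))) = Mul(-135, Rational(-301, 2)) = Rational(40635, 2)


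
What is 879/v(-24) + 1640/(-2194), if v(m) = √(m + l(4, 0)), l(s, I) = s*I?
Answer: -820/1097 - 293*I*√6/4 ≈ -0.74749 - 179.43*I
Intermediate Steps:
l(s, I) = I*s
v(m) = √m (v(m) = √(m + 0*4) = √(m + 0) = √m)
879/v(-24) + 1640/(-2194) = 879/(√(-24)) + 1640/(-2194) = 879/((2*I*√6)) + 1640*(-1/2194) = 879*(-I*√6/12) - 820/1097 = -293*I*√6/4 - 820/1097 = -820/1097 - 293*I*√6/4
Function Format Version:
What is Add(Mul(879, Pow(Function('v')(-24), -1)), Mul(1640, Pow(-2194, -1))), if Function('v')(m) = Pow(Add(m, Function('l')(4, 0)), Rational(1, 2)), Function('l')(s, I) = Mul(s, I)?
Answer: Add(Rational(-820, 1097), Mul(Rational(-293, 4), I, Pow(6, Rational(1, 2)))) ≈ Add(-0.74749, Mul(-179.43, I))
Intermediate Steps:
Function('l')(s, I) = Mul(I, s)
Function('v')(m) = Pow(m, Rational(1, 2)) (Function('v')(m) = Pow(Add(m, Mul(0, 4)), Rational(1, 2)) = Pow(Add(m, 0), Rational(1, 2)) = Pow(m, Rational(1, 2)))
Add(Mul(879, Pow(Function('v')(-24), -1)), Mul(1640, Pow(-2194, -1))) = Add(Mul(879, Pow(Pow(-24, Rational(1, 2)), -1)), Mul(1640, Pow(-2194, -1))) = Add(Mul(879, Pow(Mul(2, I, Pow(6, Rational(1, 2))), -1)), Mul(1640, Rational(-1, 2194))) = Add(Mul(879, Mul(Rational(-1, 12), I, Pow(6, Rational(1, 2)))), Rational(-820, 1097)) = Add(Mul(Rational(-293, 4), I, Pow(6, Rational(1, 2))), Rational(-820, 1097)) = Add(Rational(-820, 1097), Mul(Rational(-293, 4), I, Pow(6, Rational(1, 2))))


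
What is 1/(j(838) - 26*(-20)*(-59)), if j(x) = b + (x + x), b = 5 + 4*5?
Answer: -1/28979 ≈ -3.4508e-5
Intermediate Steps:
b = 25 (b = 5 + 20 = 25)
j(x) = 25 + 2*x (j(x) = 25 + (x + x) = 25 + 2*x)
1/(j(838) - 26*(-20)*(-59)) = 1/((25 + 2*838) - 26*(-20)*(-59)) = 1/((25 + 1676) + 520*(-59)) = 1/(1701 - 30680) = 1/(-28979) = -1/28979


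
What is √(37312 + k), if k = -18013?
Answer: √19299 ≈ 138.92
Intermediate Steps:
√(37312 + k) = √(37312 - 18013) = √19299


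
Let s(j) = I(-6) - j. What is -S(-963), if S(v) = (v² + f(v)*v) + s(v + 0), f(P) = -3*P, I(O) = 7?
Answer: 1853768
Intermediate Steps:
s(j) = 7 - j
S(v) = 7 - v - 2*v² (S(v) = (v² + (-3*v)*v) + (7 - (v + 0)) = (v² - 3*v²) + (7 - v) = -2*v² + (7 - v) = 7 - v - 2*v²)
-S(-963) = -(7 - 1*(-963) - 2*(-963)²) = -(7 + 963 - 2*927369) = -(7 + 963 - 1854738) = -1*(-1853768) = 1853768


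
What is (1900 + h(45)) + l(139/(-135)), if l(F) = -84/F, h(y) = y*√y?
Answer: 275440/139 + 135*√5 ≈ 2283.5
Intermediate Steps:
h(y) = y^(3/2)
(1900 + h(45)) + l(139/(-135)) = (1900 + 45^(3/2)) - 84/(139/(-135)) = (1900 + 135*√5) - 84/(139*(-1/135)) = (1900 + 135*√5) - 84/(-139/135) = (1900 + 135*√5) - 84*(-135/139) = (1900 + 135*√5) + 11340/139 = 275440/139 + 135*√5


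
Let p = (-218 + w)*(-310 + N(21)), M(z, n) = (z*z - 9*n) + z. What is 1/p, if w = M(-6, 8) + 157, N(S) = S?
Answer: 1/29767 ≈ 3.3594e-5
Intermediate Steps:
M(z, n) = z + z² - 9*n (M(z, n) = (z² - 9*n) + z = z + z² - 9*n)
w = 115 (w = (-6 + (-6)² - 9*8) + 157 = (-6 + 36 - 72) + 157 = -42 + 157 = 115)
p = 29767 (p = (-218 + 115)*(-310 + 21) = -103*(-289) = 29767)
1/p = 1/29767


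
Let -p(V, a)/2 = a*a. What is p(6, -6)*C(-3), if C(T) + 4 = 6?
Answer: -144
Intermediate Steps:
C(T) = 2 (C(T) = -4 + 6 = 2)
p(V, a) = -2*a² (p(V, a) = -2*a*a = -2*a²)
p(6, -6)*C(-3) = -2*(-6)²*2 = -2*36*2 = -72*2 = -144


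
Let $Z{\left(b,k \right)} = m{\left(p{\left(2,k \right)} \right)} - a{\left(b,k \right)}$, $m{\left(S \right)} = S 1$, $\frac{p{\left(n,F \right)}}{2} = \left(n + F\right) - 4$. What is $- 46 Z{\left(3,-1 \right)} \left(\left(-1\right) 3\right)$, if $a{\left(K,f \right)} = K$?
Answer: $-1242$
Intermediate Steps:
$p{\left(n,F \right)} = -8 + 2 F + 2 n$ ($p{\left(n,F \right)} = 2 \left(\left(n + F\right) - 4\right) = 2 \left(\left(F + n\right) - 4\right) = 2 \left(-4 + F + n\right) = -8 + 2 F + 2 n$)
$m{\left(S \right)} = S$
$Z{\left(b,k \right)} = -4 - b + 2 k$ ($Z{\left(b,k \right)} = \left(-8 + 2 k + 2 \cdot 2\right) - b = \left(-8 + 2 k + 4\right) - b = \left(-4 + 2 k\right) - b = -4 - b + 2 k$)
$- 46 Z{\left(3,-1 \right)} \left(\left(-1\right) 3\right) = - 46 \left(-4 - 3 + 2 \left(-1\right)\right) \left(\left(-1\right) 3\right) = - 46 \left(-4 - 3 - 2\right) \left(-3\right) = \left(-46\right) \left(-9\right) \left(-3\right) = 414 \left(-3\right) = -1242$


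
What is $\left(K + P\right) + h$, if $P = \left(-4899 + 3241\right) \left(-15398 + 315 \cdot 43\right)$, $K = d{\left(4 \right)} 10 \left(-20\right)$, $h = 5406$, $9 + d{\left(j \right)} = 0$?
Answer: $3079480$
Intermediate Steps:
$d{\left(j \right)} = -9$ ($d{\left(j \right)} = -9 + 0 = -9$)
$K = 1800$ ($K = \left(-9\right) 10 \left(-20\right) = \left(-90\right) \left(-20\right) = 1800$)
$P = 3072274$ ($P = - 1658 \left(-15398 + 13545\right) = \left(-1658\right) \left(-1853\right) = 3072274$)
$\left(K + P\right) + h = \left(1800 + 3072274\right) + 5406 = 3074074 + 5406 = 3079480$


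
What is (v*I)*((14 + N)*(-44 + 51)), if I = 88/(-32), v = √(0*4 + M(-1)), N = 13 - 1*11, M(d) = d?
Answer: -308*I ≈ -308.0*I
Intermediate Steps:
N = 2 (N = 13 - 11 = 2)
v = I (v = √(0*4 - 1) = √(0 - 1) = √(-1) = I ≈ 1.0*I)
I = -11/4 (I = 88*(-1/32) = -11/4 ≈ -2.7500)
(v*I)*((14 + N)*(-44 + 51)) = (I*(-11/4))*((14 + 2)*(-44 + 51)) = (-11*I/4)*(16*7) = -11*I/4*112 = -308*I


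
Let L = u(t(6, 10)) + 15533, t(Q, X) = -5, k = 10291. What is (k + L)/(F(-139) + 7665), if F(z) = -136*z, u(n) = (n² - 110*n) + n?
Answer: 26394/26569 ≈ 0.99341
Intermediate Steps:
u(n) = n² - 109*n
L = 16103 (L = -5*(-109 - 5) + 15533 = -5*(-114) + 15533 = 570 + 15533 = 16103)
(k + L)/(F(-139) + 7665) = (10291 + 16103)/(-136*(-139) + 7665) = 26394/(18904 + 7665) = 26394/26569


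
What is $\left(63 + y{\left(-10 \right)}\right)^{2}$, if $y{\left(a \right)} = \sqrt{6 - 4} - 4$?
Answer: $\left(59 + \sqrt{2}\right)^{2} \approx 3649.9$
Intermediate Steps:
$y{\left(a \right)} = -4 + \sqrt{2}$ ($y{\left(a \right)} = \sqrt{2} - 4 = -4 + \sqrt{2}$)
$\left(63 + y{\left(-10 \right)}\right)^{2} = \left(63 - \left(4 - \sqrt{2}\right)\right)^{2} = \left(59 + \sqrt{2}\right)^{2}$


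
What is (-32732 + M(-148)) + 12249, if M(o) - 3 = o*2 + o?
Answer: -20924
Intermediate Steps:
M(o) = 3 + 3*o (M(o) = 3 + (o*2 + o) = 3 + (2*o + o) = 3 + 3*o)
(-32732 + M(-148)) + 12249 = (-32732 + (3 + 3*(-148))) + 12249 = (-32732 + (3 - 444)) + 12249 = (-32732 - 441) + 12249 = -33173 + 12249 = -20924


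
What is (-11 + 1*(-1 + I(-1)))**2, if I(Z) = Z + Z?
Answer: 196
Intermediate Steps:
I(Z) = 2*Z
(-11 + 1*(-1 + I(-1)))**2 = (-11 + 1*(-1 + 2*(-1)))**2 = (-11 + 1*(-1 - 2))**2 = (-11 + 1*(-3))**2 = (-11 - 3)**2 = (-14)**2 = 196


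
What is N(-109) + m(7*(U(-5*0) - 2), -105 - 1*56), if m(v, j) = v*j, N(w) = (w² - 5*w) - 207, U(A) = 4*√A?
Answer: 14473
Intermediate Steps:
N(w) = -207 + w² - 5*w
m(v, j) = j*v
N(-109) + m(7*(U(-5*0) - 2), -105 - 1*56) = (-207 + (-109)² - 5*(-109)) + (-105 - 1*56)*(7*(4*√(-5*0) - 2)) = (-207 + 11881 + 545) + (-105 - 56)*(7*(4*√0 - 2)) = 12219 - 1127*(4*0 - 2) = 12219 - 1127*(0 - 2) = 12219 - 1127*(-2) = 12219 - 161*(-14) = 12219 + 2254 = 14473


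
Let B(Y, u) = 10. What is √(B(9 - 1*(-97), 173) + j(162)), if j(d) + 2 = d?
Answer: √170 ≈ 13.038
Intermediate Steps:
j(d) = -2 + d
√(B(9 - 1*(-97), 173) + j(162)) = √(10 + (-2 + 162)) = √(10 + 160) = √170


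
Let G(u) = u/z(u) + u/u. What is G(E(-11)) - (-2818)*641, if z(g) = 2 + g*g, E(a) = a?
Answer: 222179686/123 ≈ 1.8063e+6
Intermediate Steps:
z(g) = 2 + g**2
G(u) = 1 + u/(2 + u**2) (G(u) = u/(2 + u**2) + u/u = u/(2 + u**2) + 1 = 1 + u/(2 + u**2))
G(E(-11)) - (-2818)*641 = (2 - 11 + (-11)**2)/(2 + (-11)**2) - (-2818)*641 = (2 - 11 + 121)/(2 + 121) - 1*(-1806338) = 112/123 + 1806338 = 222179686/123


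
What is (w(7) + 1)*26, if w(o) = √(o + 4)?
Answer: 26 + 26*√11 ≈ 112.23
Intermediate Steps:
w(o) = √(4 + o)
(w(7) + 1)*26 = (√(4 + 7) + 1)*26 = (√11 + 1)*26 = (1 + √11)*26 = 26 + 26*√11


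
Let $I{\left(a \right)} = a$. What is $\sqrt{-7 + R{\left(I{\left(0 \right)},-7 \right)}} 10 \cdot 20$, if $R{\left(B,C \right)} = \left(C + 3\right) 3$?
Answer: $200 i \sqrt{19} \approx 871.78 i$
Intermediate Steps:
$R{\left(B,C \right)} = 9 + 3 C$ ($R{\left(B,C \right)} = \left(3 + C\right) 3 = 9 + 3 C$)
$\sqrt{-7 + R{\left(I{\left(0 \right)},-7 \right)}} 10 \cdot 20 = \sqrt{-7 + \left(9 + 3 \left(-7\right)\right)} 10 \cdot 20 = \sqrt{-7 + \left(9 - 21\right)} 10 \cdot 20 = \sqrt{-7 - 12} \cdot 10 \cdot 20 = \sqrt{-19} \cdot 10 \cdot 20 = i \sqrt{19} \cdot 10 \cdot 20 = 10 i \sqrt{19} \cdot 20 = 200 i \sqrt{19}$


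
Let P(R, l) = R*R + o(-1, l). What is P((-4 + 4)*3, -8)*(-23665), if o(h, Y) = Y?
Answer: 189320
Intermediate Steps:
P(R, l) = l + R**2 (P(R, l) = R*R + l = R**2 + l = l + R**2)
P((-4 + 4)*3, -8)*(-23665) = (-8 + ((-4 + 4)*3)**2)*(-23665) = (-8 + (0*3)**2)*(-23665) = (-8 + 0**2)*(-23665) = (-8 + 0)*(-23665) = -8*(-23665) = 189320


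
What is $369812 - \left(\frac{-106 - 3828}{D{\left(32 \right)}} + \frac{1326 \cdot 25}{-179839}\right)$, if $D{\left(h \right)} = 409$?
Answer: $\frac{27201928734588}{73554151} \approx 3.6982 \cdot 10^{5}$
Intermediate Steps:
$369812 - \left(\frac{-106 - 3828}{D{\left(32 \right)}} + \frac{1326 \cdot 25}{-179839}\right) = 369812 - \left(\frac{-106 - 3828}{409} + \frac{1326 \cdot 25}{-179839}\right) = 369812 - \left(\left(-106 - 3828\right) \frac{1}{409} + 33150 \left(- \frac{1}{179839}\right)\right) = 369812 - \left(\left(-3934\right) \frac{1}{409} - \frac{33150}{179839}\right) = 369812 - \left(- \frac{3934}{409} - \frac{33150}{179839}\right) = 369812 - - \frac{721044976}{73554151} = 369812 + \frac{721044976}{73554151} = \frac{27201928734588}{73554151}$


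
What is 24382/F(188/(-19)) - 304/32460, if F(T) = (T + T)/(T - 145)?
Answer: 291150872707/1525620 ≈ 1.9084e+5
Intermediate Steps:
F(T) = 2*T/(-145 + T) (F(T) = (2*T)/(-145 + T) = 2*T/(-145 + T))
24382/F(188/(-19)) - 304/32460 = 24382/((2*(188/(-19))/(-145 + 188/(-19)))) - 304/32460 = 24382/((2*(188*(-1/19))/(-145 + 188*(-1/19)))) - 304*1/32460 = 24382/((2*(-188/19)/(-145 - 188/19))) - 76/8115 = 24382/((2*(-188/19)/(-2943/19))) - 76/8115 = 24382/((2*(-188/19)*(-19/2943))) - 76/8115 = 24382/(376/2943) - 76/8115 = 24382*(2943/376) - 76/8115 = 35878113/188 - 76/8115 = 291150872707/1525620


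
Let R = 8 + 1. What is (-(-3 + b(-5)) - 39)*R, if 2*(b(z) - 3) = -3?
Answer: -675/2 ≈ -337.50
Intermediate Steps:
R = 9
b(z) = 3/2 (b(z) = 3 + (1/2)*(-3) = 3 - 3/2 = 3/2)
(-(-3 + b(-5)) - 39)*R = (-(-3 + 3/2) - 39)*9 = (-1*(-3/2) - 39)*9 = (3/2 - 39)*9 = -75/2*9 = -675/2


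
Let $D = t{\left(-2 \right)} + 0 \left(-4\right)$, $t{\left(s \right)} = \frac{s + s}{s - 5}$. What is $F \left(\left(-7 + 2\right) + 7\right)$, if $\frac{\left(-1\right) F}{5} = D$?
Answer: $- \frac{40}{7} \approx -5.7143$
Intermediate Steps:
$t{\left(s \right)} = \frac{2 s}{-5 + s}$
$D = \frac{4}{7}$ ($D = 2 \left(-2\right) \frac{1}{-5 - 2} + 0 \left(-4\right) = 2 \left(-2\right) \frac{1}{-7} + 0 = 2 \left(-2\right) \left(- \frac{1}{7}\right) + 0 = \frac{4}{7} + 0 = \frac{4}{7} \approx 0.57143$)
$F = - \frac{20}{7}$ ($F = \left(-5\right) \frac{4}{7} = - \frac{20}{7} \approx -2.8571$)
$F \left(\left(-7 + 2\right) + 7\right) = - \frac{20 \left(\left(-7 + 2\right) + 7\right)}{7} = - \frac{20 \left(-5 + 7\right)}{7} = \left(- \frac{20}{7}\right) 2 = - \frac{40}{7}$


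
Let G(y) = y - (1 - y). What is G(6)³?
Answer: 1331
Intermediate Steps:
G(y) = -1 + 2*y (G(y) = y + (-1 + y) = -1 + 2*y)
G(6)³ = (-1 + 2*6)³ = (-1 + 12)³ = 11³ = 1331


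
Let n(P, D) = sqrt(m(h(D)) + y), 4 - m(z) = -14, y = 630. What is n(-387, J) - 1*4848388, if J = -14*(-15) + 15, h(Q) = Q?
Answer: -4848388 + 18*sqrt(2) ≈ -4.8484e+6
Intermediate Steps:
m(z) = 18 (m(z) = 4 - 1*(-14) = 4 + 14 = 18)
J = 225 (J = 210 + 15 = 225)
n(P, D) = 18*sqrt(2) (n(P, D) = sqrt(18 + 630) = sqrt(648) = 18*sqrt(2))
n(-387, J) - 1*4848388 = 18*sqrt(2) - 1*4848388 = 18*sqrt(2) - 4848388 = -4848388 + 18*sqrt(2)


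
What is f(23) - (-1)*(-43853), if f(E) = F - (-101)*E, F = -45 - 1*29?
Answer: -41604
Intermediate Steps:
F = -74 (F = -45 - 29 = -74)
f(E) = -74 + 101*E (f(E) = -74 - (-101)*E = -74 + 101*E)
f(23) - (-1)*(-43853) = (-74 + 101*23) - (-1)*(-43853) = (-74 + 2323) - 1*43853 = 2249 - 43853 = -41604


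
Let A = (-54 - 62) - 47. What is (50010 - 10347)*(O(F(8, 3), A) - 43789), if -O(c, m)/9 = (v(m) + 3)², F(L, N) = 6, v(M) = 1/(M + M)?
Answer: -184921222353075/106276 ≈ -1.7400e+9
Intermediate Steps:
v(M) = 1/(2*M)
A = -163 (A = -116 - 47 = -163)
O(c, m) = -9*(3 + 1/(2*m))² (O(c, m) = -9*(1/(2*m) + 3)² = -9*(3 + 1/(2*m))²)
(50010 - 10347)*(O(F(8, 3), A) - 43789) = (50010 - 10347)*(-9/4*(1 + 6*(-163))²/(-163)² - 43789) = 39663*(-9/4*1/26569*(1 - 978)² - 43789) = 39663*(-9/4*1/26569*(-977)² - 43789) = 39663*(-9/4*1/26569*954529 - 43789) = 39663*(-8590761/106276 - 43789) = 39663*(-4662310525/106276) = -184921222353075/106276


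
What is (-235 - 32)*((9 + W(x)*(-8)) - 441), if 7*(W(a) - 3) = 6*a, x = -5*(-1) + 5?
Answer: 980424/7 ≈ 1.4006e+5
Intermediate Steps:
x = 10 (x = 5 + 5 = 10)
W(a) = 3 + 6*a/7 (W(a) = 3 + (6*a)/7 = 3 + 6*a/7)
(-235 - 32)*((9 + W(x)*(-8)) - 441) = (-235 - 32)*((9 + (3 + (6/7)*10)*(-8)) - 441) = -267*((9 + (3 + 60/7)*(-8)) - 441) = -267*((9 + (81/7)*(-8)) - 441) = -267*((9 - 648/7) - 441) = -267*(-585/7 - 441) = -267*(-3672/7) = 980424/7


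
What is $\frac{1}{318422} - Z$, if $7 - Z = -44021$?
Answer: $- \frac{14019483815}{318422} \approx -44028.0$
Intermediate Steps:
$Z = 44028$ ($Z = 7 - -44021 = 7 + 44021 = 44028$)
$\frac{1}{318422} - Z = \frac{1}{318422} - 44028 = - \frac{14019483815}{318422}$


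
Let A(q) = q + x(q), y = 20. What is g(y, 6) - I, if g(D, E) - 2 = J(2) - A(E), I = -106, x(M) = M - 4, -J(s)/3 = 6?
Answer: 82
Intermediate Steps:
J(s) = -18 (J(s) = -3*6 = -18)
x(M) = -4 + M
A(q) = -4 + 2*q (A(q) = q + (-4 + q) = -4 + 2*q)
g(D, E) = -12 - 2*E (g(D, E) = 2 + (-18 - (-4 + 2*E)) = 2 + (-18 + (4 - 2*E)) = 2 + (-14 - 2*E) = -12 - 2*E)
g(y, 6) - I = (-12 - 2*6) - 1*(-106) = (-12 - 12) + 106 = -24 + 106 = 82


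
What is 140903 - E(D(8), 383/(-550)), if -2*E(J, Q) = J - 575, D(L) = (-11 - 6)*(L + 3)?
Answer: 140522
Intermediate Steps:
D(L) = -51 - 17*L (D(L) = -17*(3 + L) = -51 - 17*L)
E(J, Q) = 575/2 - J/2 (E(J, Q) = -(J - 575)/2 = -(-575 + J)/2 = 575/2 - J/2)
140903 - E(D(8), 383/(-550)) = 140903 - (575/2 - (-51 - 17*8)/2) = 140903 - (575/2 - (-51 - 136)/2) = 140903 - (575/2 - 1/2*(-187)) = 140903 - (575/2 + 187/2) = 140903 - 1*381 = 140903 - 381 = 140522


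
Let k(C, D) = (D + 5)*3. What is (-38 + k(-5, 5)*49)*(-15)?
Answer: -21480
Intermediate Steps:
k(C, D) = 15 + 3*D (k(C, D) = (5 + D)*3 = 15 + 3*D)
(-38 + k(-5, 5)*49)*(-15) = (-38 + (15 + 3*5)*49)*(-15) = (-38 + (15 + 15)*49)*(-15) = (-38 + 30*49)*(-15) = (-38 + 1470)*(-15) = 1432*(-15) = -21480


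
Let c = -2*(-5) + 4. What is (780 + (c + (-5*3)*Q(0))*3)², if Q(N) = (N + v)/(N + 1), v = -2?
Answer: 831744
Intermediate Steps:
Q(N) = (-2 + N)/(1 + N) (Q(N) = (N - 2)/(N + 1) = (-2 + N)/(1 + N))
c = 14 (c = 10 + 4 = 14)
(780 + (c + (-5*3)*Q(0))*3)² = (780 + (14 + (-5*3)*((-2 + 0)/(1 + 0)))*3)² = (780 + (14 - 15*(-2)/1)*3)² = (780 + (14 - 15*(-2))*3)² = (780 + (14 + 30)*3)² = (780 + 44*3)² = (780 + 132)² = 912² = 831744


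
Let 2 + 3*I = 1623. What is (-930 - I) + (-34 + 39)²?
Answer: -4336/3 ≈ -1445.3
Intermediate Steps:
I = 1621/3 (I = -⅔ + (⅓)*1623 = -⅔ + 541 = 1621/3 ≈ 540.33)
(-930 - I) + (-34 + 39)² = (-930 - 1*1621/3) + (-34 + 39)² = (-930 - 1621/3) + 5² = -4411/3 + 25 = -4336/3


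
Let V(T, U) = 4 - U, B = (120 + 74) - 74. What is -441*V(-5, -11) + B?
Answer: -6495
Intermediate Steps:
B = 120 (B = 194 - 74 = 120)
-441*V(-5, -11) + B = -441*(4 - 1*(-11)) + 120 = -441*(4 + 11) + 120 = -441*15 + 120 = -6615 + 120 = -6495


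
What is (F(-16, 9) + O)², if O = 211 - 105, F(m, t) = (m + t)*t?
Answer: 1849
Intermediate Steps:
F(m, t) = t*(m + t)
O = 106
(F(-16, 9) + O)² = (9*(-16 + 9) + 106)² = (9*(-7) + 106)² = (-63 + 106)² = 43² = 1849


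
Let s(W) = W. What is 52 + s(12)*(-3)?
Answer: 16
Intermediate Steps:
52 + s(12)*(-3) = 52 + 12*(-3) = 52 - 36 = 16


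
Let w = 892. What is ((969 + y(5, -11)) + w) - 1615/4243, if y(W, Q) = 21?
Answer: 7983711/4243 ≈ 1881.6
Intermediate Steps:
((969 + y(5, -11)) + w) - 1615/4243 = ((969 + 21) + 892) - 1615/4243 = (990 + 892) - 1615/4243 = 1882 - 1*1615/4243 = 1882 - 1615/4243 = 7983711/4243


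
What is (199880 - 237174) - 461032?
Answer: -498326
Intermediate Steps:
(199880 - 237174) - 461032 = -37294 - 461032 = -498326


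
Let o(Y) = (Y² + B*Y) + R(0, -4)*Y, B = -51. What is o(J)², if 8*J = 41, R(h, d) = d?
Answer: 267616881/4096 ≈ 65336.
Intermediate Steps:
J = 41/8 (J = (⅛)*41 = 41/8 ≈ 5.1250)
o(Y) = Y² - 55*Y (o(Y) = (Y² - 51*Y) - 4*Y = Y² - 55*Y)
o(J)² = (41*(-55 + 41/8)/8)² = ((41/8)*(-399/8))² = (-16359/64)² = 267616881/4096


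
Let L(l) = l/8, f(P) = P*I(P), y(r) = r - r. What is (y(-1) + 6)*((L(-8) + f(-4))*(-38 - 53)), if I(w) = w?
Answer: -8190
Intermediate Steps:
y(r) = 0
f(P) = P² (f(P) = P*P = P²)
L(l) = l/8 (L(l) = l*(⅛) = l/8)
(y(-1) + 6)*((L(-8) + f(-4))*(-38 - 53)) = (0 + 6)*(((⅛)*(-8) + (-4)²)*(-38 - 53)) = 6*((-1 + 16)*(-91)) = 6*(15*(-91)) = 6*(-1365) = -8190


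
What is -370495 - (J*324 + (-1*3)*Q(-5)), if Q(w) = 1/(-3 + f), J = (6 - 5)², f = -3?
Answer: -741639/2 ≈ -3.7082e+5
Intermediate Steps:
J = 1 (J = 1² = 1)
Q(w) = -⅙ (Q(w) = 1/(-3 - 3) = 1/(-6) = -⅙)
-370495 - (J*324 + (-1*3)*Q(-5)) = -370495 - (1*324 - 1*3*(-⅙)) = -370495 - (324 - 3*(-⅙)) = -370495 - (324 + ½) = -370495 - 1*649/2 = -370495 - 649/2 = -741639/2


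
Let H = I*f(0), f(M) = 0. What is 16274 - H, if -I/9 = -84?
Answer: 16274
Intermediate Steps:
I = 756 (I = -9*(-84) = 756)
H = 0 (H = 756*0 = 0)
16274 - H = 16274 - 1*0 = 16274 + 0 = 16274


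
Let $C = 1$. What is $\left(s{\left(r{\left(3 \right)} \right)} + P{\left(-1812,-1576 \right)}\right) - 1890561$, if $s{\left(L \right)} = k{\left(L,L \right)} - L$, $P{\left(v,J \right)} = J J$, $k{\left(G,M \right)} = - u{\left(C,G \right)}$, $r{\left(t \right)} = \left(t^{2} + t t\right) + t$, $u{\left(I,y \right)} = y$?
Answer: $593173$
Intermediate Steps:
$r{\left(t \right)} = t + 2 t^{2}$ ($r{\left(t \right)} = \left(t^{2} + t^{2}\right) + t = 2 t^{2} + t = t + 2 t^{2}$)
$k{\left(G,M \right)} = - G$
$P{\left(v,J \right)} = J^{2}$
$s{\left(L \right)} = - 2 L$ ($s{\left(L \right)} = - L - L = - 2 L$)
$\left(s{\left(r{\left(3 \right)} \right)} + P{\left(-1812,-1576 \right)}\right) - 1890561 = \left(- 2 \cdot 3 \left(1 + 2 \cdot 3\right) + \left(-1576\right)^{2}\right) - 1890561 = \left(- 2 \cdot 3 \left(1 + 6\right) + 2483776\right) - 1890561 = \left(- 2 \cdot 3 \cdot 7 + 2483776\right) - 1890561 = \left(\left(-2\right) 21 + 2483776\right) - 1890561 = \left(-42 + 2483776\right) - 1890561 = 2483734 - 1890561 = 593173$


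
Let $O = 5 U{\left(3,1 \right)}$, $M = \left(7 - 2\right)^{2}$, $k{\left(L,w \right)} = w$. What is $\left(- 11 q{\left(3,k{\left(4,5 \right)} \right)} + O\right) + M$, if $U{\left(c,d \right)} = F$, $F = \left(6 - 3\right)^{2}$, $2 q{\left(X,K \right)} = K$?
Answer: $\frac{85}{2} \approx 42.5$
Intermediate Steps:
$M = 25$ ($M = 5^{2} = 25$)
$q{\left(X,K \right)} = \frac{K}{2}$
$F = 9$ ($F = 3^{2} = 9$)
$U{\left(c,d \right)} = 9$
$O = 45$ ($O = 5 \cdot 9 = 45$)
$\left(- 11 q{\left(3,k{\left(4,5 \right)} \right)} + O\right) + M = \left(- 11 \cdot \frac{1}{2} \cdot 5 + 45\right) + 25 = \left(\left(-11\right) \frac{5}{2} + 45\right) + 25 = \left(- \frac{55}{2} + 45\right) + 25 = \frac{35}{2} + 25 = \frac{85}{2}$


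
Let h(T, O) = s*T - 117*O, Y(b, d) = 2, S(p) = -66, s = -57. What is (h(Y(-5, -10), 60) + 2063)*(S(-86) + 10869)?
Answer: -54782013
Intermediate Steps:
h(T, O) = -117*O - 57*T (h(T, O) = -57*T - 117*O = -117*O - 57*T)
(h(Y(-5, -10), 60) + 2063)*(S(-86) + 10869) = ((-117*60 - 57*2) + 2063)*(-66 + 10869) = ((-7020 - 114) + 2063)*10803 = (-7134 + 2063)*10803 = -5071*10803 = -54782013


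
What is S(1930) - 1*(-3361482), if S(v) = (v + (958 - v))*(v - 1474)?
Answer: 3798330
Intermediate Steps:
S(v) = -1412092 + 958*v (S(v) = 958*(-1474 + v) = -1412092 + 958*v)
S(1930) - 1*(-3361482) = (-1412092 + 958*1930) - 1*(-3361482) = (-1412092 + 1848940) + 3361482 = 436848 + 3361482 = 3798330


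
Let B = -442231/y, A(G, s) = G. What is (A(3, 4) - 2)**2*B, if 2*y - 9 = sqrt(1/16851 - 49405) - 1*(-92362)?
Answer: -1376703772563102/143780332576145 + 884462*I*sqrt(14028856093554)/143780332576145 ≈ -9.575 + 0.02304*I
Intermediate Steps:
y = 92371/2 + I*sqrt(14028856093554)/33702 (y = 9/2 + (sqrt(1/16851 - 49405) - 1*(-92362))/2 = 9/2 + (sqrt(1/16851 - 49405) + 92362)/2 = 9/2 + (sqrt(-832523654/16851) + 92362)/2 = 9/2 + (I*sqrt(14028856093554)/16851 + 92362)/2 = 9/2 + (92362 + I*sqrt(14028856093554)/16851)/2 = 9/2 + (46181 + I*sqrt(14028856093554)/33702) = 92371/2 + I*sqrt(14028856093554)/33702 ≈ 46186.0 + 111.14*I)
B = -442231/(92371/2 + I*sqrt(14028856093554)/33702) ≈ -9.575 + 0.02304*I
(A(3, 4) - 2)**2*B = (3 - 2)**2*(-1376703772563102/143780332576145 + 884462*I*sqrt(14028856093554)/143780332576145) = 1**2*(-1376703772563102/143780332576145 + 884462*I*sqrt(14028856093554)/143780332576145) = 1*(-1376703772563102/143780332576145 + 884462*I*sqrt(14028856093554)/143780332576145) = -1376703772563102/143780332576145 + 884462*I*sqrt(14028856093554)/143780332576145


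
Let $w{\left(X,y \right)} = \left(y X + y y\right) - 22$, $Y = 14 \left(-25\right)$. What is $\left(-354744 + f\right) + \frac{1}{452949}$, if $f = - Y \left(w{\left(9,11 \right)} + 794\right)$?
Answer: $- \frac{3417047255}{452949} \approx -7544.0$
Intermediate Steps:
$Y = -350$
$w{\left(X,y \right)} = -22 + y^{2} + X y$ ($w{\left(X,y \right)} = \left(X y + y^{2}\right) - 22 = \left(y^{2} + X y\right) - 22 = -22 + y^{2} + X y$)
$f = 347200$ ($f = \left(-1\right) \left(-350\right) \left(\left(-22 + 11^{2} + 9 \cdot 11\right) + 794\right) = 350 \left(\left(-22 + 121 + 99\right) + 794\right) = 350 \left(198 + 794\right) = 350 \cdot 992 = 347200$)
$\left(-354744 + f\right) + \frac{1}{452949} = \left(-354744 + 347200\right) + \frac{1}{452949} = -7544 + \frac{1}{452949} = - \frac{3417047255}{452949}$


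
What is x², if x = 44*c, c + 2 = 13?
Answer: 234256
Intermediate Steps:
c = 11 (c = -2 + 13 = 11)
x = 484 (x = 44*11 = 484)
x² = 484² = 234256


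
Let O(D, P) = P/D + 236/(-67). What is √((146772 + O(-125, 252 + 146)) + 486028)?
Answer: √1775380684390/1675 ≈ 795.48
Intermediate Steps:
O(D, P) = -236/67 + P/D (O(D, P) = P/D + 236*(-1/67) = P/D - 236/67 = -236/67 + P/D)
√((146772 + O(-125, 252 + 146)) + 486028) = √((146772 + (-236/67 + (252 + 146)/(-125))) + 486028) = √((146772 + (-236/67 + 398*(-1/125))) + 486028) = √((146772 + (-236/67 - 398/125)) + 486028) = √((146772 - 56166/8375) + 486028) = √(1229159334/8375 + 486028) = √(5299643834/8375) = √1775380684390/1675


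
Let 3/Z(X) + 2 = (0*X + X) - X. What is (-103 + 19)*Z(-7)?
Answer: 126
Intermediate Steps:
Z(X) = -3/2 (Z(X) = 3/(-2 + ((0*X + X) - X)) = 3/(-2 + ((0 + X) - X)) = 3/(-2 + (X - X)) = 3/(-2 + 0) = 3/(-2) = 3*(-1/2) = -3/2)
(-103 + 19)*Z(-7) = (-103 + 19)*(-3/2) = -84*(-3/2) = 126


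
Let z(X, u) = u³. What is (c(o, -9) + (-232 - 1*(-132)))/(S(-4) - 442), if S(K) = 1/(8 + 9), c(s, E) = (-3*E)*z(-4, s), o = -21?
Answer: 4252499/7513 ≈ 566.02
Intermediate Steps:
c(s, E) = -3*E*s³ (c(s, E) = (-3*E)*s³ = -3*E*s³)
S(K) = 1/17
(c(o, -9) + (-232 - 1*(-132)))/(S(-4) - 442) = (-3*(-9)*(-21)³ + (-232 - 1*(-132)))/(1/17 - 442) = (-3*(-9)*(-9261) + (-232 + 132))/(-7513/17) = (-250047 - 100)*(-17/7513) = -250147*(-17/7513) = 4252499/7513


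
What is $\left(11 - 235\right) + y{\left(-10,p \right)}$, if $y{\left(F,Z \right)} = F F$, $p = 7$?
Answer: $-124$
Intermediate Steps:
$y{\left(F,Z \right)} = F^{2}$
$\left(11 - 235\right) + y{\left(-10,p \right)} = \left(11 - 235\right) + \left(-10\right)^{2} = -224 + 100 = -124$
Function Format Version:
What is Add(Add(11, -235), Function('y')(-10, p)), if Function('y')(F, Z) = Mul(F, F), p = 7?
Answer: -124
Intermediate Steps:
Function('y')(F, Z) = Pow(F, 2)
Add(Add(11, -235), Function('y')(-10, p)) = Add(Add(11, -235), Pow(-10, 2)) = Add(-224, 100) = -124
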